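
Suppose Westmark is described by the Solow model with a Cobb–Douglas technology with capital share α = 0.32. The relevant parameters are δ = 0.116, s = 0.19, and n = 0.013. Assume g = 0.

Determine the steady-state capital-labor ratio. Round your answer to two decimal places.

Steady state requires s·f(k) = (n + δ)·k, i.e. s·k^α = (n + δ)·k.
Dividing both sides by k: k^(1−α) = s / (n + δ).
k^0.68 = 0.19 / (0.013 + 0.116) = 0.19 / 0.129 = 1.4729
k* = 1.4729^(1/0.68) ≈ 1.7673

k* ≈ 1.77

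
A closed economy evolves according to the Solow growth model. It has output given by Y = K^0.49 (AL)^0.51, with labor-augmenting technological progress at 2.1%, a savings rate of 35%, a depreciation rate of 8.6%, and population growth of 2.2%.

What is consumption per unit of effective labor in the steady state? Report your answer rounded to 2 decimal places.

c* = 1.70

Steady state requires s·f(k) = (n + g + δ)·k, i.e. s·k^α = (n + g + δ)·k.
Rearranging, k^(1−α) = s / (n + g + δ).
k^0.51 = 0.35 / (0.022 + 0.021 + 0.086) = 0.35 / 0.129 = 2.7132
k* = 2.7132^(1/0.51) ≈ 7.0789
y* = (k*)^α = 7.0789^0.49 ≈ 2.6091
c* = (1 − s)·y* = (1 − 0.35) × 2.6091 ≈ 1.6959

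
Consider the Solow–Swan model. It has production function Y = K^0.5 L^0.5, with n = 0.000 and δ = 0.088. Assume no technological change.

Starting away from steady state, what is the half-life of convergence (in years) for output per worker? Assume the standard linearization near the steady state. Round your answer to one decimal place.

Near the steady state the convergence rate is λ = (1 − α)(n + δ).
λ = (1 − 0.5) × 0.088 = 0.5 × 0.088 = 0.0440
Half-life = ln 2 / λ = 0.6931 / 0.0440 ≈ 15.75 years

t_½ ≈ 15.8 years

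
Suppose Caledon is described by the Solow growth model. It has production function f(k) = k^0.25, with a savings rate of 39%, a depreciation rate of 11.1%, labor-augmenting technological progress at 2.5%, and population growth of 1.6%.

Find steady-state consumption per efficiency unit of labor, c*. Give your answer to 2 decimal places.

At the steady state, Δk = 0, so s·k^α = (n + g + δ)·k.
Rearranging, k^(1−α) = s / (n + g + δ).
k^0.75 = 0.39 / (0.016 + 0.025 + 0.111) = 0.39 / 0.152 = 2.5658
k* = 2.5658^(1/0.75) ≈ 3.5126
y* = (k*)^α = 3.5126^0.25 ≈ 1.3690
c* = (1 − s)·y* = (1 − 0.39) × 1.3690 ≈ 0.8351

c* ≈ 0.84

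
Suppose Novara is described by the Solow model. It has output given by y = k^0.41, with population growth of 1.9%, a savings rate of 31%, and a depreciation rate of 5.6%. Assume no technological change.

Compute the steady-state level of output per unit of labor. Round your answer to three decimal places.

y* = 2.681

At the steady state, Δk = 0, so s·k^α = (n + δ)·k.
Dividing both sides by k: k^(1−α) = s / (n + δ).
k^0.59 = 0.31 / (0.019 + 0.056) = 0.31 / 0.075 = 4.1333
k* = 4.1333^(1/0.59) ≈ 11.0808
y* = (k*)^α = 11.0808^0.41 ≈ 2.6809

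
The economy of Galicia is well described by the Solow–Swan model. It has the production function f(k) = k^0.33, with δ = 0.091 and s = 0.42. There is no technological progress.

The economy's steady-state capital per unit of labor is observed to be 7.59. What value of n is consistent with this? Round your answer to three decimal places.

At the steady state, Δk = 0, so s·k^α = (n + δ)·k.
So s / (n + δ) = (k*)^(1−α) = 7.59^0.67 = 3.8883.
Therefore n + δ = s / 3.8883 = 0.42 / 3.8883 = 0.1080, so n = 0.1080 − 0.091 = 0.0170.

n ≈ 0.017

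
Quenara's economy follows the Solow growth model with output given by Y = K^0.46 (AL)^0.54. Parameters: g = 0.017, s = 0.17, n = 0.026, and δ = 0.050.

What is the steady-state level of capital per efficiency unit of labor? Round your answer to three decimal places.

k* = 3.056

At the steady state, Δk = 0, so s·k^α = (n + g + δ)·k.
Rearranging, k^(1−α) = s / (n + g + δ).
k^0.54 = 0.17 / (0.026 + 0.017 + 0.050) = 0.17 / 0.093 = 1.8280
k* = 1.8280^(1/0.54) ≈ 3.0559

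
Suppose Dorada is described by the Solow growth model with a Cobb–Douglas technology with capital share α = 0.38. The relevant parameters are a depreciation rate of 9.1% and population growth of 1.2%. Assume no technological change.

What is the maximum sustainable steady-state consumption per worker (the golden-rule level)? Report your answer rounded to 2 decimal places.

c_gold ≈ 1.38

At the golden rule, f'(k) = n + δ, so α·k^(α−1) = n + δ and k_gold = (α/(n + δ))^(1/(1−α)).
k_gold = (0.38/0.103)^(1/0.62) = 3.6893^1.6129 ≈ 8.2115
c_gold = f(k_gold) − (n + δ)·k_gold = 2.2258 − 0.103×8.2115 ≈ 1.3800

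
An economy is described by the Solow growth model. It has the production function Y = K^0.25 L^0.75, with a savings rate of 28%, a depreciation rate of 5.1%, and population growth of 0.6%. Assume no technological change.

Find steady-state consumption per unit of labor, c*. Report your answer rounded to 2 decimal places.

Steady state requires s·f(k) = (n + δ)·k, i.e. s·k^α = (n + δ)·k.
Rearranging, k^(1−α) = s / (n + δ).
k^0.75 = 0.28 / (0.006 + 0.051) = 0.28 / 0.057 = 4.9123
k* = 4.9123^(1/0.75) ≈ 8.3505
y* = (k*)^α = 8.3505^0.25 ≈ 1.6999
c* = (1 − s)·y* = (1 − 0.28) × 1.6999 ≈ 1.2239

c* = 1.22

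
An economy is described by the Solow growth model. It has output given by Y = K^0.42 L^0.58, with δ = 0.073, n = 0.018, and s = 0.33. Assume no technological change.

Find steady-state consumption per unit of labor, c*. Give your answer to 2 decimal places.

At the steady state, Δk = 0, so s·k^α = (n + δ)·k.
Rearranging, k^(1−α) = s / (n + δ).
k^0.58 = 0.33 / (0.018 + 0.073) = 0.33 / 0.091 = 3.6264
k* = 3.6264^(1/0.58) ≈ 9.2175
y* = (k*)^α = 9.2175^0.42 ≈ 2.5418
c* = (1 − s)·y* = (1 − 0.33) × 2.5418 ≈ 1.7030

c* ≈ 1.70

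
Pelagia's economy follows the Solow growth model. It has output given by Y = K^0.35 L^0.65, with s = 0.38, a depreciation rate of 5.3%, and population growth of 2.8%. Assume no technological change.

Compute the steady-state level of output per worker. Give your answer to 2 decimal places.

y* ≈ 2.30

At the steady state, Δk = 0, so s·k^α = (n + δ)·k.
Rearranging, k^(1−α) = s / (n + δ).
k^0.65 = 0.38 / (0.028 + 0.053) = 0.38 / 0.081 = 4.6914
k* = 4.6914^(1/0.65) ≈ 10.7838
y* = (k*)^α = 10.7838^0.35 ≈ 2.2986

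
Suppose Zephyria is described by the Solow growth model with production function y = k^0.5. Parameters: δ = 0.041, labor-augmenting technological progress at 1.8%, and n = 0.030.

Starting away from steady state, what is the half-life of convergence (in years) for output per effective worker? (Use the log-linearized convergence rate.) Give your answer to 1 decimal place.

half-life ≈ 15.6 years

Near the steady state the convergence rate is λ = (1 − α)(n + g + δ).
λ = (1 − 0.5) × 0.089 = 0.5 × 0.089 = 0.0445
Half-life = ln 2 / λ = 0.6931 / 0.0445 ≈ 15.58 years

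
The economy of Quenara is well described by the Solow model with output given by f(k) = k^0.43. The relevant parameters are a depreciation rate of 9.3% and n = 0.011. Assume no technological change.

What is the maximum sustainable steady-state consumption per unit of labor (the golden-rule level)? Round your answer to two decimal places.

c_gold ≈ 1.66

At the golden rule, f'(k) = n + δ, so α·k^(α−1) = n + δ and k_gold = (α/(n + δ))^(1/(1−α)).
k_gold = (0.43/0.104)^(1/0.57) = 4.1346^1.7544 ≈ 12.0634
c_gold = f(k_gold) − (n + δ)·k_gold = 2.9176 − 0.104×12.0634 ≈ 1.6630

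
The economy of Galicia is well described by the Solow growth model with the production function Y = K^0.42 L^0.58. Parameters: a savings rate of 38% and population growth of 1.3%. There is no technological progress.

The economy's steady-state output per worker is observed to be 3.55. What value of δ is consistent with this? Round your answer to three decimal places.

Steady state requires s·f(k) = (n + δ)·k, i.e. s·k^α = (n + δ)·k.
Since y* = [s/(n + δ)]^(α/(1−α)), we have s/(n + δ) = (y*)^((1−α)/α) = 3.55^1.381 = 5.7526.
Therefore n + δ = s / 5.7526 = 0.38 / 5.7526 = 0.0661, so δ = 0.0661 − 0.013 = 0.0531.

δ ≈ 0.053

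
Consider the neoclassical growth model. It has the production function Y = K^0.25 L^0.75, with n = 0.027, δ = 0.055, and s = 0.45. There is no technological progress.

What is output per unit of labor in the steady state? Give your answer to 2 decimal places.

y* ≈ 1.76

At the steady state, Δk = 0, so s·k^α = (n + δ)·k.
Rearranging, k^(1−α) = s / (n + δ).
k^0.75 = 0.45 / (0.027 + 0.055) = 0.45 / 0.082 = 5.4878
k* = 5.4878^(1/0.75) ≈ 9.6798
y* = (k*)^α = 9.6798^0.25 ≈ 1.7639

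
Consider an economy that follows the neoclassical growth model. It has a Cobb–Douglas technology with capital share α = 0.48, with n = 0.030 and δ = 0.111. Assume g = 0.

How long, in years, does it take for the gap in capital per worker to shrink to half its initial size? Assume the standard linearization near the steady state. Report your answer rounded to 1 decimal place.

about 9.5 years

Near the steady state the convergence rate is λ = (1 − α)(n + δ).
λ = (1 − 0.48) × 0.141 = 0.52 × 0.141 = 0.07332
Half-life = ln 2 / λ = 0.6931 / 0.07332 ≈ 9.45 years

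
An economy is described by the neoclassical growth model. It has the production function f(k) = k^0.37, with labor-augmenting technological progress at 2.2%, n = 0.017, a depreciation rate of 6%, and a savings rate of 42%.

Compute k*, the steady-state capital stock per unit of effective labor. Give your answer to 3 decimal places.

k* = 9.913

Steady state requires s·f(k) = (n + g + δ)·k, i.e. s·k^α = (n + g + δ)·k.
Rearranging, k^(1−α) = s / (n + g + δ).
k^0.63 = 0.42 / (0.017 + 0.022 + 0.060) = 0.42 / 0.099 = 4.2424
k* = 4.2424^(1/0.63) ≈ 9.9131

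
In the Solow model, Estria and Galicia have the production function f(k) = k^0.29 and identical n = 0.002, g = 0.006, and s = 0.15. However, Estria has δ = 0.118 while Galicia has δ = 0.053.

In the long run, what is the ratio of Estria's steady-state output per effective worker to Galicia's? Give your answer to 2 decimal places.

Steady-state y* = [s/(n + g + δ)]^(α/(1−α)), so the ratio is [ (s_E/(n + g + δ)_E) / (s_G/(n + g + δ)_G) ]^0.4085.
s_E/(n + g + δ)_E = 0.15/0.126 = 1.1905; s_G/(n + g + δ)_G = 0.15/0.061 = 2.4590.
Ratio = (1.1905/2.4590)^0.4085 = 0.4841^0.4085 ≈ 0.7435

y*_E / y*_G ≈ 0.74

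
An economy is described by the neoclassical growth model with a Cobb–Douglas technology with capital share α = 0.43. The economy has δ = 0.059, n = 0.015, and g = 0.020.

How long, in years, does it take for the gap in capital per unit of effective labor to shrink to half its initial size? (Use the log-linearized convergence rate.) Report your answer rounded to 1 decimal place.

t_½ ≈ 12.9 years

Near the steady state the convergence rate is λ = (1 − α)(n + g + δ).
λ = (1 − 0.43) × 0.094 = 0.57 × 0.094 = 0.05358
Half-life = ln 2 / λ = 0.6931 / 0.05358 ≈ 12.94 years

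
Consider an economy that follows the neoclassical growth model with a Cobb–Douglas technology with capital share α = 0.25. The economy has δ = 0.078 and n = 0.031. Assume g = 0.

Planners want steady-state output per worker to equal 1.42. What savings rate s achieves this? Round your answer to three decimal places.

At the steady state, Δk = 0, so s·k^α = (n + δ)·k.
Since y* = [s/(n + δ)]^(α/(1−α)), we have s/(n + δ) = (y*)^((1−α)/α) = 1.42^3 = 2.8633.
Therefore s = 2.8633 × (n + δ) = 2.8633 × 0.109 = 0.3121.

s ≈ 0.312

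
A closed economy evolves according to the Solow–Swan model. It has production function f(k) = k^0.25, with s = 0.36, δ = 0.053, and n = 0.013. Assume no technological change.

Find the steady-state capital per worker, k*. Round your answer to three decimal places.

In steady state, investment equals break-even investment: s·k^α = (n + δ)·k.
Dividing both sides by k: k^(1−α) = s / (n + δ).
k^0.75 = 0.36 / (0.013 + 0.053) = 0.36 / 0.066 = 5.4545
k* = 5.4545^(1/0.75) ≈ 9.6015

k* = 9.602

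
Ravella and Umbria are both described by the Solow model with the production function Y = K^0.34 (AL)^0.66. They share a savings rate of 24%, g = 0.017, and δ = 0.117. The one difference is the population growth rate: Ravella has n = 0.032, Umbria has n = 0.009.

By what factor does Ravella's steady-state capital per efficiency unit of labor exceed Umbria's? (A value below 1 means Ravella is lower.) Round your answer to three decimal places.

k*_R / k*_U ≈ 0.798

Steady-state k* = [s/(n + g + δ)]^(1/(1−α)), so the ratio is [ (s_R/(n + g + δ)_R) / (s_U/(n + g + δ)_U) ]^1.5152.
s_R/(n + g + δ)_R = 0.24/0.166 = 1.4458; s_U/(n + g + δ)_U = 0.24/0.143 = 1.6783.
Ratio = (1.4458/1.6783)^1.5152 = 0.8615^1.5152 ≈ 0.7978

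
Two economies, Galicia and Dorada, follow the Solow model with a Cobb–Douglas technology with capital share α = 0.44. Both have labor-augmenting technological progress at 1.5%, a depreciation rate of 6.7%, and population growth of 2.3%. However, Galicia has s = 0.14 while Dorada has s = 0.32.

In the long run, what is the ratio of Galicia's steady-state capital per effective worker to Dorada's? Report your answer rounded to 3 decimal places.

ratio ≈ 0.229

Steady-state k* = [s/(n + g + δ)]^(1/(1−α)), so the ratio is [ (s_G/(n + g + δ)_G) / (s_D/(n + g + δ)_D) ]^1.7857.
s_G/(n + g + δ)_G = 0.14/0.105 = 1.3333; s_D/(n + g + δ)_D = 0.32/0.105 = 3.0476.
Ratio = (1.3333/3.0476)^1.7857 = 0.4375^1.7857 ≈ 0.2285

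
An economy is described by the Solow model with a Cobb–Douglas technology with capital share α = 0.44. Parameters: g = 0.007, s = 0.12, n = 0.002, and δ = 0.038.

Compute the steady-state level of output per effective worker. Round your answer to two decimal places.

Steady state requires s·f(k) = (n + g + δ)·k, i.e. s·k^α = (n + g + δ)·k.
Dividing both sides by k: k^(1−α) = s / (n + g + δ).
k^0.56 = 0.12 / (0.002 + 0.007 + 0.038) = 0.12 / 0.047 = 2.5532
k* = 2.5532^(1/0.56) ≈ 5.3326
y* = (k*)^α = 5.3326^0.44 ≈ 2.0886

y* = 2.09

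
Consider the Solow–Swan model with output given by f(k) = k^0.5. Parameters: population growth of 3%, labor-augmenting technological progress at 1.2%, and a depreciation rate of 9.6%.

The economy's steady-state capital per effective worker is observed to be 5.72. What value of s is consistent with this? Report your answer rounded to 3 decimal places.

At the steady state, Δk = 0, so s·k^α = (n + g + δ)·k.
So s / (n + g + δ) = (k*)^(1−α) = 5.72^0.5 = 2.3917.
Therefore s = 2.3917 × (n + g + δ) = 2.3917 × 0.138 = 0.3301.

s ≈ 0.330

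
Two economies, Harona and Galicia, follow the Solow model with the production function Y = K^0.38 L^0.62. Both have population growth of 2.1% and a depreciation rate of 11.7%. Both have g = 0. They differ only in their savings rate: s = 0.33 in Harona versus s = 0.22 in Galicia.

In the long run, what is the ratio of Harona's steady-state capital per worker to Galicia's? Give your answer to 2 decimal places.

ratio ≈ 1.92

Steady-state k* = [s/(n + δ)]^(1/(1−α)), so the ratio is [ (s_H/(n + δ)_H) / (s_G/(n + δ)_G) ]^1.6129.
s_H/(n + δ)_H = 0.33/0.138 = 2.3913; s_G/(n + δ)_G = 0.22/0.138 = 1.5942.
Ratio = (2.3913/1.5942)^1.6129 = 1.5000^1.6129 ≈ 1.9232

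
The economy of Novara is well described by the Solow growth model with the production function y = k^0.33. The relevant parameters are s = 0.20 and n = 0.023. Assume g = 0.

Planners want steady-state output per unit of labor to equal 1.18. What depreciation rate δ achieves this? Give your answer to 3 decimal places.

δ ≈ 0.120

Steady state requires s·f(k) = (n + δ)·k, i.e. s·k^α = (n + δ)·k.
Since y* = [s/(n + δ)]^(α/(1−α)), we have s/(n + δ) = (y*)^((1−α)/α) = 1.18^2.0303 = 1.3994.
Therefore n + δ = s / 1.3994 = 0.20 / 1.3994 = 0.1429, so δ = 0.1429 − 0.023 = 0.1199.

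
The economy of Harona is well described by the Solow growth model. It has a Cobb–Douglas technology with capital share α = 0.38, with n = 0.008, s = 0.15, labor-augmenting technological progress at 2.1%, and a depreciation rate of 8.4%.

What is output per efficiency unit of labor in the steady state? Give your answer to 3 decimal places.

y* ≈ 1.190

In steady state, investment equals break-even investment: s·k^α = (n + g + δ)·k.
Rearranging, k^(1−α) = s / (n + g + δ).
k^0.62 = 0.15 / (0.008 + 0.021 + 0.084) = 0.15 / 0.113 = 1.3274
k* = 1.3274^(1/0.62) ≈ 1.5790
y* = (k*)^α = 1.5790^0.38 ≈ 1.1896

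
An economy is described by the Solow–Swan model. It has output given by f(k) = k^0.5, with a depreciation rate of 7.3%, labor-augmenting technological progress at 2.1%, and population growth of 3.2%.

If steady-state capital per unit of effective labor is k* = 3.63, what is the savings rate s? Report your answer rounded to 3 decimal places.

s ≈ 0.240

Steady state requires s·f(k) = (n + g + δ)·k, i.e. s·k^α = (n + g + δ)·k.
So s / (n + g + δ) = (k*)^(1−α) = 3.63^0.5 = 1.9053.
Therefore s = 1.9053 × (n + g + δ) = 1.9053 × 0.126 = 0.2401.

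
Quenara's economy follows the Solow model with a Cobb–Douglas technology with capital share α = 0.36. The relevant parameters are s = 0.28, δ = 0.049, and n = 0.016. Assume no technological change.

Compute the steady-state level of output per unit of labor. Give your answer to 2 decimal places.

y* ≈ 2.27

Steady state requires s·f(k) = (n + δ)·k, i.e. s·k^α = (n + δ)·k.
Dividing both sides by k: k^(1−α) = s / (n + δ).
k^0.64 = 0.28 / (0.016 + 0.049) = 0.28 / 0.065 = 4.3077
k* = 4.3077^(1/0.64) ≈ 9.7951
y* = (k*)^α = 9.7951^0.36 ≈ 2.2739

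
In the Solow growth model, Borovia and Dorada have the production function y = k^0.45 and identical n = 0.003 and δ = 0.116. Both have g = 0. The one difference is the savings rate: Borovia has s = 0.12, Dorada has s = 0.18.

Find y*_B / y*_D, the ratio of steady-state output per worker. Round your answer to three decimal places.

Steady-state y* = [s/(n + δ)]^(α/(1−α)), so the ratio is [ (s_B/(n + δ)_B) / (s_D/(n + δ)_D) ]^0.8182.
s_B/(n + δ)_B = 0.12/0.119 = 1.0084; s_D/(n + δ)_D = 0.18/0.119 = 1.5126.
Ratio = (1.0084/1.5126)^0.8182 = 0.6667^0.8182 ≈ 0.7177

ratio ≈ 0.718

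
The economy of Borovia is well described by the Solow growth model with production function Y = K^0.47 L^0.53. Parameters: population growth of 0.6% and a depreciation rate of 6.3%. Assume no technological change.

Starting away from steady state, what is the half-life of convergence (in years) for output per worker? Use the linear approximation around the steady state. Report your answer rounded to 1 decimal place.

t_½ ≈ 19.0 years

Near the steady state the convergence rate is λ = (1 − α)(n + δ).
λ = (1 − 0.47) × 0.069 = 0.53 × 0.069 = 0.03657
Half-life = ln 2 / λ = 0.6931 / 0.03657 ≈ 18.95 years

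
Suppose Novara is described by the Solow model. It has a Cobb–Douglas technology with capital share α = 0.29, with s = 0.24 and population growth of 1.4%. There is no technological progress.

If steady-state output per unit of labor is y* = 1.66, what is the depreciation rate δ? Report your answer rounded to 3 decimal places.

Steady state requires s·f(k) = (n + δ)·k, i.e. s·k^α = (n + δ)·k.
Since y* = [s/(n + δ)]^(α/(1−α)), we have s/(n + δ) = (y*)^((1−α)/α) = 1.66^2.4483 = 3.4585.
Therefore n + δ = s / 3.4585 = 0.24 / 3.4585 = 0.0694, so δ = 0.0694 − 0.014 = 0.0554.

δ ≈ 0.055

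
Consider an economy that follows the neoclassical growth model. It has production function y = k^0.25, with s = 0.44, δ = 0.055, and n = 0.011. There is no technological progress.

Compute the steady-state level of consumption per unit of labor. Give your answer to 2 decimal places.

c* ≈ 1.05

In steady state, investment equals break-even investment: s·k^α = (n + δ)·k.
Rearranging, k^(1−α) = s / (n + δ).
k^0.75 = 0.44 / (0.011 + 0.055) = 0.44 / 0.066 = 6.6667
k* = 6.6667^(1/0.75) ≈ 12.5472
y* = (k*)^α = 12.5472^0.25 ≈ 1.8821
c* = (1 − s)·y* = (1 − 0.44) × 1.8821 ≈ 1.0540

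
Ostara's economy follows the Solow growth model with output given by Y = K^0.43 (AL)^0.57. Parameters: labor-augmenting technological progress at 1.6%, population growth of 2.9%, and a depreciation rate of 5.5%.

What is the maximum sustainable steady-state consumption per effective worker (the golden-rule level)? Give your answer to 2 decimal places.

c_gold ≈ 1.71

At the golden rule, f'(k) = n + g + δ, so α·k^(α−1) = n + g + δ and k_gold = (α/(n + g + δ))^(1/(1−α)).
k_gold = (0.43/0.100)^(1/0.57) = 4.3000^1.7544 ≈ 12.9228
c_gold = f(k_gold) − (n + g + δ)·k_gold = 3.0053 − 0.100×12.9228 ≈ 1.7130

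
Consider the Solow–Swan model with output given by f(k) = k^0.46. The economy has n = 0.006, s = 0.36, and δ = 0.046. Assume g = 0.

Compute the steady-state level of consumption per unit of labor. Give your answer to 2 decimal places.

Steady state requires s·f(k) = (n + δ)·k, i.e. s·k^α = (n + δ)·k.
Dividing both sides by k: k^(1−α) = s / (n + δ).
k^0.54 = 0.36 / (0.006 + 0.046) = 0.36 / 0.052 = 6.9231
k* = 6.9231^(1/0.54) ≈ 35.9842
y* = (k*)^α = 35.9842^0.46 ≈ 5.1977
c* = (1 − s)·y* = (1 − 0.36) × 5.1977 ≈ 3.3265

c* = 3.33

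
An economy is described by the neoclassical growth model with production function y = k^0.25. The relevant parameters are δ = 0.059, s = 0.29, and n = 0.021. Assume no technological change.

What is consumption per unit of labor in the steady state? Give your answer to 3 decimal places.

Steady state requires s·f(k) = (n + δ)·k, i.e. s·k^α = (n + δ)·k.
Rearranging, k^(1−α) = s / (n + δ).
k^0.75 = 0.29 / (0.021 + 0.059) = 0.29 / 0.080 = 3.6250
k* = 3.6250^(1/0.75) ≈ 5.5686
y* = (k*)^α = 5.5686^0.25 ≈ 1.5362
c* = (1 − s)·y* = (1 − 0.29) × 1.5362 ≈ 1.0907

c* = 1.091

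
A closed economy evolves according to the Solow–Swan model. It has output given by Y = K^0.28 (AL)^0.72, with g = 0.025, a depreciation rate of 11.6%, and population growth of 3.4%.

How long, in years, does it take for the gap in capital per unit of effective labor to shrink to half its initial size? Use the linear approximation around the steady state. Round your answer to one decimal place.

half-life ≈ 5.5 years

Near the steady state the convergence rate is λ = (1 − α)(n + g + δ).
λ = (1 − 0.28) × 0.175 = 0.72 × 0.175 = 0.1260
Half-life = ln 2 / λ = 0.6931 / 0.1260 ≈ 5.50 years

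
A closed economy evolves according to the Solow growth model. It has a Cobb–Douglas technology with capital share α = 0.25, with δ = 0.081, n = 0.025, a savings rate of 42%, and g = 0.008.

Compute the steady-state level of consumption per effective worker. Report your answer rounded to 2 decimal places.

In steady state, investment equals break-even investment: s·k^α = (n + g + δ)·k.
Rearranging, k^(1−α) = s / (n + g + δ).
k^0.75 = 0.42 / (0.025 + 0.008 + 0.081) = 0.42 / 0.114 = 3.6842
k* = 3.6842^(1/0.75) ≈ 5.6902
y* = (k*)^α = 5.6902^0.25 ≈ 1.5445
c* = (1 − s)·y* = (1 − 0.42) × 1.5445 ≈ 0.8958

c* = 0.90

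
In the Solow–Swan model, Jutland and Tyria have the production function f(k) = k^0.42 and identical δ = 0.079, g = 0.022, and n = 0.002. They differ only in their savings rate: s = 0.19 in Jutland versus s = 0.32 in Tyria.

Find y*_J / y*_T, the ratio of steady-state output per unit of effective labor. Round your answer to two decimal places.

Steady-state y* = [s/(n + g + δ)]^(α/(1−α)), so the ratio is [ (s_J/(n + g + δ)_J) / (s_T/(n + g + δ)_T) ]^0.7241.
s_J/(n + g + δ)_J = 0.19/0.103 = 1.8447; s_T/(n + g + δ)_T = 0.32/0.103 = 3.1068.
Ratio = (1.8447/3.1068)^0.7241 = 0.5938^0.7241 ≈ 0.6856

ratio ≈ 0.69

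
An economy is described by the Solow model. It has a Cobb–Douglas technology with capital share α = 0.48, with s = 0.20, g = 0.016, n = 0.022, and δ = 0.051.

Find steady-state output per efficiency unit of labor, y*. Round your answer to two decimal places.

In steady state, investment equals break-even investment: s·k^α = (n + g + δ)·k.
Rearranging, k^(1−α) = s / (n + g + δ).
k^0.52 = 0.20 / (0.022 + 0.016 + 0.051) = 0.20 / 0.089 = 2.2472
k* = 2.2472^(1/0.52) ≈ 4.7450
y* = (k*)^α = 4.7450^0.48 ≈ 2.1115

y* = 2.11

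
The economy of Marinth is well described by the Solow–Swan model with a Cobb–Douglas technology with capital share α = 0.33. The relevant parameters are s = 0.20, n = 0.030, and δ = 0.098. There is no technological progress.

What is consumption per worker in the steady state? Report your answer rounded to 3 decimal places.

c* ≈ 0.997

At the steady state, Δk = 0, so s·k^α = (n + δ)·k.
Dividing both sides by k: k^(1−α) = s / (n + δ).
k^0.67 = 0.20 / (0.030 + 0.098) = 0.20 / 0.128 = 1.5625
k* = 1.5625^(1/0.67) ≈ 1.9466
y* = (k*)^α = 1.9466^0.33 ≈ 1.2458
c* = (1 − s)·y* = (1 − 0.20) × 1.2458 ≈ 0.9966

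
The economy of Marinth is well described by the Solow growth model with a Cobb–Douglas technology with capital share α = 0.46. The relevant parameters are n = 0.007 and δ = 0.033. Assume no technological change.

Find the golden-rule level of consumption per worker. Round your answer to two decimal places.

At the golden rule, f'(k) = n + δ, so α·k^(α−1) = n + δ and k_gold = (α/(n + δ))^(1/(1−α)).
k_gold = (0.46/0.040)^(1/0.54) = 11.5000^1.8519 ≈ 92.1099
c_gold = f(k_gold) − (n + δ)·k_gold = 8.0090 − 0.040×92.1099 ≈ 4.3246

c_gold ≈ 4.32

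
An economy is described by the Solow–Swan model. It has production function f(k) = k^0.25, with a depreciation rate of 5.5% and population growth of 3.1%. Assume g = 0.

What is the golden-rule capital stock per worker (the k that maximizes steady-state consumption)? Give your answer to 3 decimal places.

The golden rule sets f'(k) = n + δ, i.e. α·k^(α−1) = n + δ.
So k^(1−α) = α / (n + δ) = 0.25 / 0.086 = 2.9070.
k_gold = 2.9070^(1/0.75) ≈ 4.1488

k_gold ≈ 4.149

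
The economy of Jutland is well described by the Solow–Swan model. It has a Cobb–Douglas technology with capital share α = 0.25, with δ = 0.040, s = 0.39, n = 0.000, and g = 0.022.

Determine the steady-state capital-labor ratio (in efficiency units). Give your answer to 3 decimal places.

k* = 11.612

At the steady state, Δk = 0, so s·k^α = (n + g + δ)·k.
Dividing both sides by k: k^(1−α) = s / (n + g + δ).
k^0.75 = 0.39 / (0.000 + 0.022 + 0.040) = 0.39 / 0.062 = 6.2903
k* = 6.2903^(1/0.75) ≈ 11.6117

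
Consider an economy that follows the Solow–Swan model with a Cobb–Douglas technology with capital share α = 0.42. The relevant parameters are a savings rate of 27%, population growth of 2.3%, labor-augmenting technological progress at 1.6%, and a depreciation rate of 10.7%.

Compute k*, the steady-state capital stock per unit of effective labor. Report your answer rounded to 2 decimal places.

k* ≈ 2.89

Steady state requires s·f(k) = (n + g + δ)·k, i.e. s·k^α = (n + g + δ)·k.
Rearranging, k^(1−α) = s / (n + g + δ).
k^0.58 = 0.27 / (0.023 + 0.016 + 0.107) = 0.27 / 0.146 = 1.8493
k* = 1.8493^(1/0.58) ≈ 2.8864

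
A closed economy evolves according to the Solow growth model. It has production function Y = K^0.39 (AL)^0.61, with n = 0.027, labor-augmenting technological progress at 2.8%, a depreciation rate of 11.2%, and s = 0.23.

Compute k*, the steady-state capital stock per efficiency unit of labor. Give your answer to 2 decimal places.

k* = 1.69

Steady state requires s·f(k) = (n + g + δ)·k, i.e. s·k^α = (n + g + δ)·k.
Rearranging, k^(1−α) = s / (n + g + δ).
k^0.61 = 0.23 / (0.027 + 0.028 + 0.112) = 0.23 / 0.167 = 1.3772
k* = 1.3772^(1/0.61) ≈ 1.6899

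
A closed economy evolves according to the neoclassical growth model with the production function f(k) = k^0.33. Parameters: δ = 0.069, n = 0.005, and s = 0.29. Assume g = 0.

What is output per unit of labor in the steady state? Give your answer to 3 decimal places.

At the steady state, Δk = 0, so s·k^α = (n + δ)·k.
Rearranging, k^(1−α) = s / (n + δ).
k^0.67 = 0.29 / (0.005 + 0.069) = 0.29 / 0.074 = 3.9189
k* = 3.9189^(1/0.67) ≈ 7.6793
y* = (k*)^α = 7.6793^0.33 ≈ 1.9595

y* ≈ 1.960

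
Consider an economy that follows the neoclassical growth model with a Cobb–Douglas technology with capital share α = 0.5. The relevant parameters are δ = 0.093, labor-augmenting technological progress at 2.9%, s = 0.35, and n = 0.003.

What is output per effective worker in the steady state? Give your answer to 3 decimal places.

y* ≈ 2.800

In steady state, investment equals break-even investment: s·k^α = (n + g + δ)·k.
Dividing both sides by k: k^(1−α) = s / (n + g + δ).
k^0.5 = 0.35 / (0.003 + 0.029 + 0.093) = 0.35 / 0.125 = 2.8000
k* = 2.8000^(1/0.5) ≈ 7.8400
y* = (k*)^α = 7.8400^0.5 ≈ 2.8000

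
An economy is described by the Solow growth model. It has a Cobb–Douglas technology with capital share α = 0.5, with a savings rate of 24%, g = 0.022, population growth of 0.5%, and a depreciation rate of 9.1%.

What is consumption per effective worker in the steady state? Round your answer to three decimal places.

Steady state requires s·f(k) = (n + g + δ)·k, i.e. s·k^α = (n + g + δ)·k.
Dividing both sides by k: k^(1−α) = s / (n + g + δ).
k^0.5 = 0.24 / (0.005 + 0.022 + 0.091) = 0.24 / 0.118 = 2.0339
k* = 2.0339^(1/0.5) ≈ 4.1367
y* = (k*)^α = 4.1367^0.5 ≈ 2.0339
c* = (1 − s)·y* = (1 − 0.24) × 2.0339 ≈ 1.5458

c* = 1.546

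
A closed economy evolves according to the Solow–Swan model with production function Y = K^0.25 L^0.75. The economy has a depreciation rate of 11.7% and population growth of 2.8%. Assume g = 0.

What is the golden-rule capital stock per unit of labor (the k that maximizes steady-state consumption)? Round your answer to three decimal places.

The golden rule sets f'(k) = n + δ, i.e. α·k^(α−1) = n + δ.
So k^(1−α) = α / (n + δ) = 0.25 / 0.145 = 1.7241.
k_gold = 1.7241^(1/0.75) ≈ 2.0674

k_gold ≈ 2.067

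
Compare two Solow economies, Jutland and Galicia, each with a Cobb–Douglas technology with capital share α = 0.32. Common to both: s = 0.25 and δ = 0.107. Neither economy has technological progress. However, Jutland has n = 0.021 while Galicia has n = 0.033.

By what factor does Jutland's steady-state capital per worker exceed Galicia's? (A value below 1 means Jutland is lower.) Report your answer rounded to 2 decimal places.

k*_J / k*_G ≈ 1.14

Steady-state k* = [s/(n + δ)]^(1/(1−α)), so the ratio is [ (s_J/(n + δ)_J) / (s_G/(n + δ)_G) ]^1.4706.
s_J/(n + δ)_J = 0.25/0.128 = 1.9531; s_G/(n + δ)_G = 0.25/0.140 = 1.7857.
Ratio = (1.9531/1.7857)^1.4706 = 1.0937^1.4706 ≈ 1.1408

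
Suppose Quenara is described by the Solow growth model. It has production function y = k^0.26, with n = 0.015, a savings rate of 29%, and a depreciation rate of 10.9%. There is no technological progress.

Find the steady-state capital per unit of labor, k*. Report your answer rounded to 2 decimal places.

Steady state requires s·f(k) = (n + δ)·k, i.e. s·k^α = (n + δ)·k.
Rearranging, k^(1−α) = s / (n + δ).
k^0.74 = 0.29 / (0.015 + 0.109) = 0.29 / 0.124 = 2.3387
k* = 2.3387^(1/0.74) ≈ 3.1522

k* = 3.15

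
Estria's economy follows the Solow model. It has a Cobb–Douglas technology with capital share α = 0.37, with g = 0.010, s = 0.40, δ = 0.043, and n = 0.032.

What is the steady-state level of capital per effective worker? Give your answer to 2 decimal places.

At the steady state, Δk = 0, so s·k^α = (n + g + δ)·k.
Rearranging, k^(1−α) = s / (n + g + δ).
k^0.63 = 0.40 / (0.032 + 0.010 + 0.043) = 0.40 / 0.085 = 4.7059
k* = 4.7059^(1/0.63) ≈ 11.6866

k* = 11.69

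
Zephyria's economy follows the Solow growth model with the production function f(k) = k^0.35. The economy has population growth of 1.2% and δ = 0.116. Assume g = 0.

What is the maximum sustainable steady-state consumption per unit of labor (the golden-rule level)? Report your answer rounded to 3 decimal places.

At the golden rule, f'(k) = n + δ, so α·k^(α−1) = n + δ and k_gold = (α/(n + δ))^(1/(1−α)).
k_gold = (0.35/0.128)^(1/0.65) = 2.7344^1.5385 ≈ 4.7002
c_gold = f(k_gold) − (n + δ)·k_gold = 1.7189 − 0.128×4.7002 ≈ 1.1173

c_gold ≈ 1.117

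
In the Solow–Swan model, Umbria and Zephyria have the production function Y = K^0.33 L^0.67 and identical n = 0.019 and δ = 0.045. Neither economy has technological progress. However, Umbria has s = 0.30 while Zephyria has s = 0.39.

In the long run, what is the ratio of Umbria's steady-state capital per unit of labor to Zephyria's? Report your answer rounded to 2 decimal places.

Steady-state k* = [s/(n + δ)]^(1/(1−α)), so the ratio is [ (s_U/(n + δ)_U) / (s_Z/(n + δ)_Z) ]^1.4925.
s_U/(n + δ)_U = 0.30/0.064 = 4.6875; s_Z/(n + δ)_Z = 0.39/0.064 = 6.0938.
Ratio = (4.6875/6.0938)^1.4925 = 0.7692^1.4925 ≈ 0.6759

k*_U / k*_Z ≈ 0.68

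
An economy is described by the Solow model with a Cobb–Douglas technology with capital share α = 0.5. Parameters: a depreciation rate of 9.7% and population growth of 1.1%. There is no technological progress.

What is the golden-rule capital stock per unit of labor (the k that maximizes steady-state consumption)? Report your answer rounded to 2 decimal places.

k_gold ≈ 21.43

The golden rule sets f'(k) = n + δ, i.e. α·k^(α−1) = n + δ.
So k^(1−α) = α / (n + δ) = 0.5 / 0.108 = 4.6296.
k_gold = 4.6296^(1/0.5) ≈ 21.4332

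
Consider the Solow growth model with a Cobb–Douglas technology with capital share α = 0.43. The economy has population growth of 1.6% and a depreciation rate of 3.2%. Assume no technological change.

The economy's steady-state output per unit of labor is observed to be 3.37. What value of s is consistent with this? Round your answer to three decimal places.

s ≈ 0.240

At the steady state, Δk = 0, so s·k^α = (n + δ)·k.
Since y* = [s/(n + δ)]^(α/(1−α)), we have s/(n + δ) = (y*)^((1−α)/α) = 3.37^1.3256 = 5.0053.
Therefore s = 5.0053 × (n + δ) = 5.0053 × 0.048 = 0.2403.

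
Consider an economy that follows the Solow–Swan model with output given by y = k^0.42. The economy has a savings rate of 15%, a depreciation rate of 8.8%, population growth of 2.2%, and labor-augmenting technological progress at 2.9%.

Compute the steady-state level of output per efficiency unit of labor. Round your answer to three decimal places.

In steady state, investment equals break-even investment: s·k^α = (n + g + δ)·k.
Dividing both sides by k: k^(1−α) = s / (n + g + δ).
k^0.58 = 0.15 / (0.022 + 0.029 + 0.088) = 0.15 / 0.139 = 1.0791
k* = 1.0791^(1/0.58) ≈ 1.1403
y* = (k*)^α = 1.1403^0.42 ≈ 1.0567

y* ≈ 1.057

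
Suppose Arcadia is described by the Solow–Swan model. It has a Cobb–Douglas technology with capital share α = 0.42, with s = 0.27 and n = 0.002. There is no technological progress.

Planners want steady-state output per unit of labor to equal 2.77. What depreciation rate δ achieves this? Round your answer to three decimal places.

δ ≈ 0.064

Steady state requires s·f(k) = (n + δ)·k, i.e. s·k^α = (n + δ)·k.
Since y* = [s/(n + δ)]^(α/(1−α)), we have s/(n + δ) = (y*)^((1−α)/α) = 2.77^1.381 = 4.0838.
Therefore n + δ = s / 4.0838 = 0.27 / 4.0838 = 0.0661, so δ = 0.0661 − 0.002 = 0.0641.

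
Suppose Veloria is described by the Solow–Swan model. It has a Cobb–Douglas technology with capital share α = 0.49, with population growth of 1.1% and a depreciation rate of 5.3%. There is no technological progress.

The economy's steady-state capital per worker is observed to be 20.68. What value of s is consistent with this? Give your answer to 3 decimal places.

s ≈ 0.300

In steady state, investment equals break-even investment: s·k^α = (n + δ)·k.
So s / (n + δ) = (k*)^(1−α) = 20.68^0.51 = 4.6874.
Therefore s = 4.6874 × (n + δ) = 4.6874 × 0.064 = 0.3000.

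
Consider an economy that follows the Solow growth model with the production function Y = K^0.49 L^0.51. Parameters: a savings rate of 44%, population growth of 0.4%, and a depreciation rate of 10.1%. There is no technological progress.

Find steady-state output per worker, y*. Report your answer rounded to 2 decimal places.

y* = 3.96

Steady state requires s·f(k) = (n + δ)·k, i.e. s·k^α = (n + δ)·k.
Dividing both sides by k: k^(1−α) = s / (n + δ).
k^0.51 = 0.44 / (0.004 + 0.101) = 0.44 / 0.105 = 4.1905
k* = 4.1905^(1/0.51) ≈ 16.6008
y* = (k*)^α = 16.6008^0.49 ≈ 3.9615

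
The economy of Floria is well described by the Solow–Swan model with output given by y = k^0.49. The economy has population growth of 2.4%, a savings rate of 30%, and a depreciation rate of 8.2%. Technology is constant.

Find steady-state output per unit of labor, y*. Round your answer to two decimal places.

At the steady state, Δk = 0, so s·k^α = (n + δ)·k.
Dividing both sides by k: k^(1−α) = s / (n + δ).
k^0.51 = 0.30 / (0.024 + 0.082) = 0.30 / 0.106 = 2.8302
k* = 2.8302^(1/0.51) ≈ 7.6898
y* = (k*)^α = 7.6898^0.49 ≈ 2.7171

y* ≈ 2.72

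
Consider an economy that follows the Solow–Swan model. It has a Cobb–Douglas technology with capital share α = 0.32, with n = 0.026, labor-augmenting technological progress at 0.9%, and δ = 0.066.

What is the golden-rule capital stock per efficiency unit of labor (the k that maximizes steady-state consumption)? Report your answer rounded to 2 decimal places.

The golden rule sets f'(k) = n + g + δ, i.e. α·k^(α−1) = n + g + δ.
So k^(1−α) = α / (n + g + δ) = 0.32 / 0.101 = 3.1683.
k_gold = 3.1683^(1/0.68) ≈ 5.4514

k_gold ≈ 5.45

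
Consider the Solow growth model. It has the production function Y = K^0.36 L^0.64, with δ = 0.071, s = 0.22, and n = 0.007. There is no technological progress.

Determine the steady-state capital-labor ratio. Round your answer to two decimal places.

k* ≈ 5.05

Steady state requires s·f(k) = (n + δ)·k, i.e. s·k^α = (n + δ)·k.
Dividing both sides by k: k^(1−α) = s / (n + δ).
k^0.64 = 0.22 / (0.007 + 0.071) = 0.22 / 0.078 = 2.8205
k* = 2.8205^(1/0.64) ≈ 5.0540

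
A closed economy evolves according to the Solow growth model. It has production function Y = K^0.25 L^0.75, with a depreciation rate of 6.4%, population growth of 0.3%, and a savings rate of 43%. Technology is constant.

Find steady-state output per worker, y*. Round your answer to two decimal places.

y* = 1.86

In steady state, investment equals break-even investment: s·k^α = (n + δ)·k.
Rearranging, k^(1−α) = s / (n + δ).
k^0.75 = 0.43 / (0.003 + 0.064) = 0.43 / 0.067 = 6.4179
k* = 6.4179^(1/0.75) ≈ 11.9268
y* = (k*)^α = 11.9268^0.25 ≈ 1.8584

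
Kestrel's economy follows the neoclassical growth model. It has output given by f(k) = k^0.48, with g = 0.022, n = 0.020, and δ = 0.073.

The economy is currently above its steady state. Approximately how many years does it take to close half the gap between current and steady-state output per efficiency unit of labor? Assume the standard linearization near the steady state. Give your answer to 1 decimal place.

Near the steady state the convergence rate is λ = (1 − α)(n + g + δ).
λ = (1 − 0.48) × 0.115 = 0.52 × 0.115 = 0.0598
Half-life = ln 2 / λ = 0.6931 / 0.0598 ≈ 11.59 years

about 11.6 years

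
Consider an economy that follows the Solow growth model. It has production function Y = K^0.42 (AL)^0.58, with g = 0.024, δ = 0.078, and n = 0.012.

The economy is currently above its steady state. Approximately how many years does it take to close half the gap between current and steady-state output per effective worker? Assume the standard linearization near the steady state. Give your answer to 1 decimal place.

Near the steady state the convergence rate is λ = (1 − α)(n + g + δ).
λ = (1 − 0.42) × 0.114 = 0.58 × 0.114 = 0.06612
Half-life = ln 2 / λ = 0.6931 / 0.06612 ≈ 10.48 years

about 10.5 years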